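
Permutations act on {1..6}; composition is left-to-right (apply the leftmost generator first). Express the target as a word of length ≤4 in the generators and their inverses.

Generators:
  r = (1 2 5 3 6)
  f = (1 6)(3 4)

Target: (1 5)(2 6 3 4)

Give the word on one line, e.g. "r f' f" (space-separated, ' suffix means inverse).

f r' r'

  after f: (1 6)(3 4)
  after r': (1 3 4 5 2)
  after r': (1 5)(2 6 3 4)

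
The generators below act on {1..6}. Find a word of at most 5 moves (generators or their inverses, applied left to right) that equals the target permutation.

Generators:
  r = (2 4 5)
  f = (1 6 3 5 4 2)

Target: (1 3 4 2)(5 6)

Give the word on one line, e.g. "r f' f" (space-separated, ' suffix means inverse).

r f f

  after r: (2 4 5)
  after f: (1 6 3 5)
  after f: (1 3 4 2)(5 6)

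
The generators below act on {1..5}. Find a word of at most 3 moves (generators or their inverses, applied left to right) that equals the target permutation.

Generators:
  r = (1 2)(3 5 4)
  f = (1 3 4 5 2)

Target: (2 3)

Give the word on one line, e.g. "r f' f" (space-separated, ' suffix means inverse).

f' r'

  after f': (1 2 5 4 3)
  after r': (2 3)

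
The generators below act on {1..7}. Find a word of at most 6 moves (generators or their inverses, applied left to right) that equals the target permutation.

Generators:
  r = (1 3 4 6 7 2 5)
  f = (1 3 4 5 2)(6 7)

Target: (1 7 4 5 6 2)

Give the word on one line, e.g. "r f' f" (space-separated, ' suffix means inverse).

r f r r

  after r: (1 3 4 6 7 2 5)
  after f: (1 4 7)(3 5)
  after r: (1 6 7 3)(2 5 4)
  after r: (1 7 4 5 6 2)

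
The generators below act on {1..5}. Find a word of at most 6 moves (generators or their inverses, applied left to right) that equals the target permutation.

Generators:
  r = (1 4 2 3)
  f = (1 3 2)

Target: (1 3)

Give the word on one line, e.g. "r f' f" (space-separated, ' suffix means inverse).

f' r r f' r

  after f': (1 2 3)
  after r: (1 3 4 2)
  after r: (2 4 3)
  after f': (1 2 4)
  after r: (1 3)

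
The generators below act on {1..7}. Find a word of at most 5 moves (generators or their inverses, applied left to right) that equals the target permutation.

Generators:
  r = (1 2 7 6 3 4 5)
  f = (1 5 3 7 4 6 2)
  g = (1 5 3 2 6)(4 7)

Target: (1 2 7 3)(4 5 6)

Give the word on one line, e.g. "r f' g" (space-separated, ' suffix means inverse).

  after r: (1 2 7 6 3 4 5)
  after f': (1 6 5 2 3 7 4)
  after r': (1 7 3 2 6 4 5)
  after f': (1 3 6 7 5 2 4)
  after g: (1 2 7 3)(4 5 6)

r f' r' f' g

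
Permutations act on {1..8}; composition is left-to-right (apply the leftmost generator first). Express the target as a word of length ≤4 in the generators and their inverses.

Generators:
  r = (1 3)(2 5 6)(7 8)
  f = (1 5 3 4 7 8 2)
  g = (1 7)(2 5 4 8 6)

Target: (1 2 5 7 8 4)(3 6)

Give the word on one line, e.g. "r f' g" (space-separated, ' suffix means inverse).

r' f' r'

  after r': (1 3)(2 6 5)(7 8)
  after f': (1 5 8 4 3 2 6)
  after r': (1 2 5 7 8 4)(3 6)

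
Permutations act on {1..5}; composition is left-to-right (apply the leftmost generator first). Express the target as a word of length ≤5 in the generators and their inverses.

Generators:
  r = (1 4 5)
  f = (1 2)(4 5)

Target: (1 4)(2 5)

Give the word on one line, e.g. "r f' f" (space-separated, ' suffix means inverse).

  after r: (1 4 5)
  after f': (1 5 2)
  after r': (1 4)(2 5)

r f' r'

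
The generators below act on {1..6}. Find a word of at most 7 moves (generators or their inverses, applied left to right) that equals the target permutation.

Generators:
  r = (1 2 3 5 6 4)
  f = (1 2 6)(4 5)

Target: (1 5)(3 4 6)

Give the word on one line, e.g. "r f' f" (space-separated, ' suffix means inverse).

  after f': (1 6 2)(4 5)
  after r: (1 4 6 3 5)
  after f: (1 5 2 6 3 4)
  after f: (1 4 2)(3 5 6)
  after f: (1 5)(3 4 6)

f' r f f f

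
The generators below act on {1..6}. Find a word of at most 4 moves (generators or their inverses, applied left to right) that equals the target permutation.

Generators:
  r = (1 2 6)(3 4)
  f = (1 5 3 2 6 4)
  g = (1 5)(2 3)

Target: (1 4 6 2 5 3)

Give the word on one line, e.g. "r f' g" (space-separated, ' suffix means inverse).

r f f g'

  after r: (1 2 6)(3 4)
  after f: (1 6 5 3)(2 4)
  after f: (1 4 6 3 5 2)
  after g': (1 4 6 2 5 3)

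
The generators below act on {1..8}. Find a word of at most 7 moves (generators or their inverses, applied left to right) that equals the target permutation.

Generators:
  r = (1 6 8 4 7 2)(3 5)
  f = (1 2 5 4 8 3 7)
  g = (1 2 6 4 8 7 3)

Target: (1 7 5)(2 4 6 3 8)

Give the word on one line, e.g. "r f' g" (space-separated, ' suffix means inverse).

  after g': (1 3 7 8 4 6 2)
  after r: (1 5 3 2 6)(4 8 7)
  after g: (1 5)(2 4 7 8 3 6)
  after f: (1 4)(2 8 7 3 6 5)
  after r: (1 7 5)(2 4 6 3 8)

g' r g f r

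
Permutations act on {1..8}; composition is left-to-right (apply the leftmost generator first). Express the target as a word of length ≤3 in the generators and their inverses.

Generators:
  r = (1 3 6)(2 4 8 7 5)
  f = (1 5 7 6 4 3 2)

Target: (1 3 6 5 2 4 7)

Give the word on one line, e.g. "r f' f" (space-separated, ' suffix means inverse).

  after f': (1 2 3 4 6 7 5)
  after f': (1 3 6 5 2 4 7)

f' f'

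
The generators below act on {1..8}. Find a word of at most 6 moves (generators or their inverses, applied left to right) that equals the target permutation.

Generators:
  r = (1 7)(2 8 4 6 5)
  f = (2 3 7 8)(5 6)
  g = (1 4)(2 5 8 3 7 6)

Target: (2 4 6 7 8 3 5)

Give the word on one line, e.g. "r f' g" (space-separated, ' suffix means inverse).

  after r: (1 7)(2 8 4 6 5)
  after r: (2 4 5 8 6)
  after g': (1 4 2)(3 8 7)
  after g': (2 4 6 7 8 3 5)

r r g' g'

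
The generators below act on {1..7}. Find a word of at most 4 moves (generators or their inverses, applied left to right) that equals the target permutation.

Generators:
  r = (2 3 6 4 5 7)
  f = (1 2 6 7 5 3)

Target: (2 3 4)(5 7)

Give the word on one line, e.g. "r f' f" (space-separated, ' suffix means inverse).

  after f': (1 3 5 7 6 2)
  after r': (1 2)(3 4 6 7)
  after f': (2 3 4)(5 7)

f' r' f'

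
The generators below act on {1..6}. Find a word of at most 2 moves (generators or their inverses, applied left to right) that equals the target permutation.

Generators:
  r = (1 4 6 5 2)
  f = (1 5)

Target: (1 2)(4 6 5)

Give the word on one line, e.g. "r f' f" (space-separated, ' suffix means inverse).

f' r

  after f': (1 5)
  after r: (1 2)(4 6 5)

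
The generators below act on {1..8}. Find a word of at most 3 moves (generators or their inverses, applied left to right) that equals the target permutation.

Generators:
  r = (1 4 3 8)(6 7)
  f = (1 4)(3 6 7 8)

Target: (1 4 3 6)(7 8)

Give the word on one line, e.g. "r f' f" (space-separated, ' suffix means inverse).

  after f': (1 4)(3 8 7 6)
  after r': (4 8 6)
  after f: (1 4 3 6)(7 8)

f' r' f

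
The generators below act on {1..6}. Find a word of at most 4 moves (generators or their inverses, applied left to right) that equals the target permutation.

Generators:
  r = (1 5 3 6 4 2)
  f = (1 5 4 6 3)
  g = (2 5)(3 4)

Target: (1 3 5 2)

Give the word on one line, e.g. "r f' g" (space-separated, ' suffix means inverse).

  after f: (1 5 4 6 3)
  after r: (1 3 5 2)

f r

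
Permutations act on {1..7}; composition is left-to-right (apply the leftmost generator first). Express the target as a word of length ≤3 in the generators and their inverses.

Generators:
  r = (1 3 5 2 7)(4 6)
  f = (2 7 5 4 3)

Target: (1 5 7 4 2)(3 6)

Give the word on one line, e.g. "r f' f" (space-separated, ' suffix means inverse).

f' r' f

  after f': (2 3 4 5 7)
  after r': (1 7 5 2)(3 6 4)
  after f: (1 5 7 4 2)(3 6)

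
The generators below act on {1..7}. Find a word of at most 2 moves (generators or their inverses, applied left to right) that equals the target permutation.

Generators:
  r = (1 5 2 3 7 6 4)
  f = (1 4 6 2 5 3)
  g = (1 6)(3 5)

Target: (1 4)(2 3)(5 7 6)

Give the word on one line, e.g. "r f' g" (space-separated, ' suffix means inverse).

g r

  after g: (1 6)(3 5)
  after r: (1 4)(2 3)(5 7 6)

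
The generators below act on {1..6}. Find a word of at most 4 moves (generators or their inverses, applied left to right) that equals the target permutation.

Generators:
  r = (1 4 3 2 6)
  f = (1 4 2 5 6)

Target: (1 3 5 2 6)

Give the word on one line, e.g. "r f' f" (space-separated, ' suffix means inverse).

r r f'

  after r: (1 4 3 2 6)
  after r: (1 3 6 4 2)
  after f': (1 3 5 2 6)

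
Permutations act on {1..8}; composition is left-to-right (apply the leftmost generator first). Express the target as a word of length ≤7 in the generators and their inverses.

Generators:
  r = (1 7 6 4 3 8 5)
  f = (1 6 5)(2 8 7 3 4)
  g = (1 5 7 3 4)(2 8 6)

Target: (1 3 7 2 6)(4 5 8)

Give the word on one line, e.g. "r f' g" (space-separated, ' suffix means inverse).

f' r' g' f' g'

  after f': (1 5 6)(2 4 3 7 8)
  after r': (1 8 2 6 5 7 3)
  after g': (1 2 8 6)(3 4)
  after f': (1 4 7 8)(5 6)
  after g': (1 3 7 2 6)(4 5 8)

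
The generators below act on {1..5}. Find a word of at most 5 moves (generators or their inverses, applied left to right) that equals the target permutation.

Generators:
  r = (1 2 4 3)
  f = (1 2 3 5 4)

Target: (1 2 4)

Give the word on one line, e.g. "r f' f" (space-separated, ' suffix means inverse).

f' r' f' r

  after f': (1 4 5 3 2)
  after r': (1 2 3)(4 5)
  after f': (3 4)
  after r: (1 2 4)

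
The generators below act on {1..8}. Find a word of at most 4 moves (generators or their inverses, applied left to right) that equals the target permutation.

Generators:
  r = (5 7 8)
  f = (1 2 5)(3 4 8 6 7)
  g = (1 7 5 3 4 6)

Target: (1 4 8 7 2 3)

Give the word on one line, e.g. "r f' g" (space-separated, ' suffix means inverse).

  after f': (1 5 2)(3 7 6 8 4)
  after g: (1 3 5 2 7)(6 8)
  after f: (1 4 8 7 2 3)

f' g f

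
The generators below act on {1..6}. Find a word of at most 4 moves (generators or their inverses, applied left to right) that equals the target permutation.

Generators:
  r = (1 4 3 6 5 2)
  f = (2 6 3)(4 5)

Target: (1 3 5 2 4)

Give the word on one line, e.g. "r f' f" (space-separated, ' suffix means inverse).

r' f'

  after r': (1 2 5 6 3 4)
  after f': (1 3 5 2 4)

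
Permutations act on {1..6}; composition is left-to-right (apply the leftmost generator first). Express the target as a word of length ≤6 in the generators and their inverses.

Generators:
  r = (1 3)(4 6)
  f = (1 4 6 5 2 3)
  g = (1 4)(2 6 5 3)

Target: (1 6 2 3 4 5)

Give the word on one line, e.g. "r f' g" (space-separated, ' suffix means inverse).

g r g f'

  after g: (1 4)(2 6 5 3)
  after r: (1 6 5)(2 4 3)
  after g: (1 5 4 2)(3 6)
  after f': (1 6 2 3 4 5)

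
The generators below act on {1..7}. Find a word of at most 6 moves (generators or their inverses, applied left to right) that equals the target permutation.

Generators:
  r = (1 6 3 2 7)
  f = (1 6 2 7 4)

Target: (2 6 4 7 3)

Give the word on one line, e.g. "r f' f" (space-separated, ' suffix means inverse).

f f f r

  after f: (1 6 2 7 4)
  after f: (1 2 4 6 7)
  after f: (1 7 6 4 2)
  after r: (2 6 4 7 3)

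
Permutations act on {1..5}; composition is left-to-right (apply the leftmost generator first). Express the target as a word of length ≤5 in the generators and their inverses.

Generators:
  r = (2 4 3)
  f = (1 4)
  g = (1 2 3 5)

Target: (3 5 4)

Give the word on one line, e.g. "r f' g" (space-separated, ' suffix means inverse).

  after g: (1 2 3 5)
  after r: (1 4 3 5)
  after f': (3 5 4)

g r f'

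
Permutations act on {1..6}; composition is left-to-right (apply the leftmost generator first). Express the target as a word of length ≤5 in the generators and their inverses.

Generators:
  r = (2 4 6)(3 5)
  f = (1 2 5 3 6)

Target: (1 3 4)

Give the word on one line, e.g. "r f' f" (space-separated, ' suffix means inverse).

  after f: (1 2 5 3 6)
  after r: (1 4 6)(2 3)
  after r: (1 6)(2 5 3 4)
  after f': (1 3 4)

f r r f'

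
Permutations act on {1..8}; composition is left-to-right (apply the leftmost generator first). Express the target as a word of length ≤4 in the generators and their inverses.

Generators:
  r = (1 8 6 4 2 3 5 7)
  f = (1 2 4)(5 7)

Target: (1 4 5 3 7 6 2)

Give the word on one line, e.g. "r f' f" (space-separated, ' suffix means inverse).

  after r: (1 8 6 4 2 3 5 7)
  after f': (1 8 6 2 3 7 4)
  after r': (3 5)(4 7 6)
  after f': (1 4 5 3 7 6 2)

r f' r' f'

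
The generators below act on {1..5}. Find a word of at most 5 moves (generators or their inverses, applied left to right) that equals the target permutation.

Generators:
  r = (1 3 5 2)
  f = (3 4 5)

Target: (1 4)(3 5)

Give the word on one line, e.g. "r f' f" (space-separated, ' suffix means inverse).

r f' r' f

  after r: (1 3 5 2)
  after f': (1 5 2)(3 4)
  after r': (1 3 4)
  after f: (1 4)(3 5)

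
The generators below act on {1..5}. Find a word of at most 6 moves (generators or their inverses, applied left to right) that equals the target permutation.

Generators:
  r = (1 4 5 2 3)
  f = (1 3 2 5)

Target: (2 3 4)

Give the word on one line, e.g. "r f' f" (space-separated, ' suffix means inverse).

  after f: (1 3 2 5)
  after r': (1 2 4)(3 5)
  after r': (1 5 2)(3 4)
  after f: (2 3 4)

f r' r' f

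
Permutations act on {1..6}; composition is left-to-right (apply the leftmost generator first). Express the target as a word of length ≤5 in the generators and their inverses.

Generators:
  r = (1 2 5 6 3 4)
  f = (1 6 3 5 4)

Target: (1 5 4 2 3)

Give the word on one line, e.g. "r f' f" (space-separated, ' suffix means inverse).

  after r': (1 4 3 6 5 2)
  after f: (2 6 4 5)
  after r': (1 4 2 5)(3 6)
  after f': (1 5 4 2 3)

r' f r' f'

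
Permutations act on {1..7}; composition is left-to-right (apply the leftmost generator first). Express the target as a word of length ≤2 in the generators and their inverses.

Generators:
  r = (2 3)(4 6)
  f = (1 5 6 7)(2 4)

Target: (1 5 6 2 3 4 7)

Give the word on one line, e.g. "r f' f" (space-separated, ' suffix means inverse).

  after r': (2 3)(4 6)
  after f: (1 5 6 2 3 4 7)

r' f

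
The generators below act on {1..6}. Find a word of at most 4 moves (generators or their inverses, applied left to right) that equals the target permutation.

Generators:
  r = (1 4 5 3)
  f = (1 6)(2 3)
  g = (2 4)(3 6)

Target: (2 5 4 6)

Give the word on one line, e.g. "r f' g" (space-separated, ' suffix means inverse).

  after f: (1 6)(2 3)
  after r': (1 6 3 2 5 4)
  after f: (2 5 4 6)

f r' f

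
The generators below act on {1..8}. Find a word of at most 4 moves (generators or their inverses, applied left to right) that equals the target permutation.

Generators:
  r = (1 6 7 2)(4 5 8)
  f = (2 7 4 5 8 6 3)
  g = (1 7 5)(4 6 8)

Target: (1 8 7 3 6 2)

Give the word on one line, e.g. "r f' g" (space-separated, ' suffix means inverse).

  after r: (1 6 7 2)(4 5 8)
  after f': (1 8 7 3 6 2)

r f'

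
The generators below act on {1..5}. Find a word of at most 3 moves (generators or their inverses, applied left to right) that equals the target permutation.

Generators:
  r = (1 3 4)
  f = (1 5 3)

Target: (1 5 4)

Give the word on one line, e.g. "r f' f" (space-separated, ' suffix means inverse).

  after f': (1 3 5)
  after r': (3 5 4)
  after f: (1 5 4)

f' r' f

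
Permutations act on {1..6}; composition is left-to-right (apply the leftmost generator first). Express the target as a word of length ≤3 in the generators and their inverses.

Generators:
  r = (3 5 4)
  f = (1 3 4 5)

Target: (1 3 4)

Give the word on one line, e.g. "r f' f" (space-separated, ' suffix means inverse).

  after f: (1 3 4 5)
  after r': (1 4 3 5)
  after f': (1 3 4)

f r' f'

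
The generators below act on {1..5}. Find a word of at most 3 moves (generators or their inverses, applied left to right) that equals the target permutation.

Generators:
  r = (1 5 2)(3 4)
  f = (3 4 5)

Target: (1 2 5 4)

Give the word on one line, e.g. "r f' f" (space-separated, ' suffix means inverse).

f r'

  after f: (3 4 5)
  after r': (1 2 5 4)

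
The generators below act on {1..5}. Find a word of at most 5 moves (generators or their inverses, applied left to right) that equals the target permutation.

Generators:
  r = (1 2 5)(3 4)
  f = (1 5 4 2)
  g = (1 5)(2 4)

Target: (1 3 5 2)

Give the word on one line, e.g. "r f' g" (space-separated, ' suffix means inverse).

r' f g' g' r

  after r': (1 5 2)(3 4)
  after f: (1 4 3 2 5)
  after g': (1 2)(3 4)
  after g': (1 4 3 2 5)
  after r: (1 3 5 2)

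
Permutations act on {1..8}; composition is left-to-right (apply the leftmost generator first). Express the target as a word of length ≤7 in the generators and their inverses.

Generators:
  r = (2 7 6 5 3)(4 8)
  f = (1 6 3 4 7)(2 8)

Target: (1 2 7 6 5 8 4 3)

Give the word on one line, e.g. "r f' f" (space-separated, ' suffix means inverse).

  after r': (2 3 5 6 7)(4 8)
  after f': (1 7 8 3 5)(2 6 4)
  after f': (1 4 8 6 3 5 7 2)
  after r': (1 8 7 3 6 5 2)
  after f': (1 2 7 6 5 8 4 3)

r' f' f' r' f'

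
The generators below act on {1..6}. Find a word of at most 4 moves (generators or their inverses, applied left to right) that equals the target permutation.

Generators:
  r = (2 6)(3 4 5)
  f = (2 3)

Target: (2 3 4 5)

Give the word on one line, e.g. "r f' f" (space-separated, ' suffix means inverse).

r' r' f'

  after r': (2 6)(3 5 4)
  after r': (3 4 5)
  after f': (2 3 4 5)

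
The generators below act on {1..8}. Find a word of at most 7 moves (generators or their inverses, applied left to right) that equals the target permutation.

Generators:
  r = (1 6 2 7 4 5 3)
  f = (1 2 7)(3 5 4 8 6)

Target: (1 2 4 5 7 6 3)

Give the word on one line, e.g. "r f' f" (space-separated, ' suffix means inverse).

f r' r' f' f'

  after f: (1 2 7)(3 5 4 8 6)
  after r': (1 6 5 7 3 4 8)
  after r': (2 6 4 8 3 7 5)
  after f': (1 7 3 2 8 6 5)
  after f': (1 2 4 5 7 6 3)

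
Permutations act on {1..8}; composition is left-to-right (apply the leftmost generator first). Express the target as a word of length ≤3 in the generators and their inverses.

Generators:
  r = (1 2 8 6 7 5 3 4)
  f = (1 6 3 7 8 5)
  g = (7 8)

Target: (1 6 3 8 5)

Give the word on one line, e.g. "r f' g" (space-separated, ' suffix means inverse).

  after f: (1 6 3 7 8 5)
  after g: (1 6 3 8 5)

f g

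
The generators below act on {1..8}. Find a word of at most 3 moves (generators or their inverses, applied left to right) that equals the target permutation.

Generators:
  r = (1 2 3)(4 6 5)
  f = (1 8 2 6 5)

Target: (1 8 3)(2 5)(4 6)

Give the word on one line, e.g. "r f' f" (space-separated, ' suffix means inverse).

  after f: (1 8 2 6 5)
  after r: (1 8 3)(2 5)(4 6)

f r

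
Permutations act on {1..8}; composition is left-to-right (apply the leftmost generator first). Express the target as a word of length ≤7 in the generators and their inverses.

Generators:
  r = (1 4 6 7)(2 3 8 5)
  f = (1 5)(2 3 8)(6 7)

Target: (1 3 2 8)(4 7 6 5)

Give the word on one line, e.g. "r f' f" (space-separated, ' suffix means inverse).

  after f: (1 5)(2 3 8)(6 7)
  after f: (2 8 3)
  after f: (1 5)(6 7)
  after r: (1 2 3 8 5 4 6)
  after f: (1 3 2 8)(4 7 6 5)

f f f r f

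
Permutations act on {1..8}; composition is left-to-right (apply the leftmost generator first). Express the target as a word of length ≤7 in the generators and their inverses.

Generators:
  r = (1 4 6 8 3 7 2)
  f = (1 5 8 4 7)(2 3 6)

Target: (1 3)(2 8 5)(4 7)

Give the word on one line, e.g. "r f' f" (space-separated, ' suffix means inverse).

r' r' f' f' r

  after r': (1 2 7 3 8 6 4)
  after r': (1 7 8 4 2 3 6)
  after f': (1 4 6 7 5)
  after f': (1 8 5 7)(2 6 4 3)
  after r: (1 3)(2 8 5)(4 7)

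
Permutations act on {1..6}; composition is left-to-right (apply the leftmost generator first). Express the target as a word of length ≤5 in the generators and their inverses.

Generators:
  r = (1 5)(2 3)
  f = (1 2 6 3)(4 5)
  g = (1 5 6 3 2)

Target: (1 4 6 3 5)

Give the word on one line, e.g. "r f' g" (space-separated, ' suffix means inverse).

g f' g

  after g: (1 5 6 3 2)
  after f': (1 4 5 2 3)
  after g: (1 4 6 3 5)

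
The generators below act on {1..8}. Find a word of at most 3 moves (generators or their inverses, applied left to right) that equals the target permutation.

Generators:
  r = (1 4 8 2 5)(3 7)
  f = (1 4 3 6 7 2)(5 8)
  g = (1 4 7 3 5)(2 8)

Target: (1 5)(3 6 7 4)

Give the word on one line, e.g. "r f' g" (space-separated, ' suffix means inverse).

  after f: (1 4 3 6 7 2)(5 8)
  after r': (2 5 4 7 8)(3 6)
  after r': (1 5)(3 6 7 4)

f r' r'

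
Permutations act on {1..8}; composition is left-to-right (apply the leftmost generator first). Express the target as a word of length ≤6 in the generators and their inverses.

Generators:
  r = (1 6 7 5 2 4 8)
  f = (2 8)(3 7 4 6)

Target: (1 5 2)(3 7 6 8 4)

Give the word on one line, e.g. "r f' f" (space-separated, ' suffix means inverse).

r r r f

  after r: (1 6 7 5 2 4 8)
  after r: (1 7 2 8 6 5 4)
  after r: (1 5 8 7 4 6 2)
  after f: (1 5 2)(3 7 6 8 4)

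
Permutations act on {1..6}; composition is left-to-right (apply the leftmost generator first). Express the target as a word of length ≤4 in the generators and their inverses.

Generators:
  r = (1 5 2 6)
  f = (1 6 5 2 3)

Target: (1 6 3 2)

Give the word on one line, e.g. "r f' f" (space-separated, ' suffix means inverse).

r' f r' r'

  after r': (1 6 2 5)
  after f: (1 5 6 3)
  after r': (2 5)(3 6)
  after r': (1 6 3 2)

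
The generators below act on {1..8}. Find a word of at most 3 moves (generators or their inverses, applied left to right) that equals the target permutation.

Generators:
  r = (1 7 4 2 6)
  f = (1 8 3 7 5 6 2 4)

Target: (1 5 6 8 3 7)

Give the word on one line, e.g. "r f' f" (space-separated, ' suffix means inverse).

r f

  after r: (1 7 4 2 6)
  after f: (1 5 6 8 3 7)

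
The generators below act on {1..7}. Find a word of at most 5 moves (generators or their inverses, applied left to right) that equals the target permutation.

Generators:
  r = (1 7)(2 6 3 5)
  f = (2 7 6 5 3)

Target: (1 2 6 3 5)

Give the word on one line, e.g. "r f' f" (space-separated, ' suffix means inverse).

r' f f r

  after r': (1 7)(2 5 3 6)
  after f: (1 6 7)(2 3 5)
  after f: (1 5 7)
  after r: (1 2 6 3 5)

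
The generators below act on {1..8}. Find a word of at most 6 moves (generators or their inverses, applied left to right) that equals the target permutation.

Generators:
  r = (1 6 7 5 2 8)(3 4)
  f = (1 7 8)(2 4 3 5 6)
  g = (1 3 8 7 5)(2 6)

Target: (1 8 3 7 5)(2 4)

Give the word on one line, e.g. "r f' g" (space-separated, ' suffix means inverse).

  after g': (1 5 7 8 3)(2 6)
  after r: (1 2 7)(3 6 8 4)
  after g': (1 6 3 2 8 4)(5 7)
  after g': (1 2 3 6)(4 5 8)
  after r: (1 8 3 7 5)(2 4)

g' r g' g' r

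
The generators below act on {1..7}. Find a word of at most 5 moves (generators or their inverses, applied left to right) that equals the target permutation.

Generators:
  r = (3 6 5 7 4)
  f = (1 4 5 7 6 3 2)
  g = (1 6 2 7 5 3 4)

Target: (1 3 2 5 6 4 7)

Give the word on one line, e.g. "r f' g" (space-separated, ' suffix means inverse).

  after r: (3 6 5 7 4)
  after g: (1 6 3 2 7)
  after r': (1 3 2 5 6 4 7)

r g r'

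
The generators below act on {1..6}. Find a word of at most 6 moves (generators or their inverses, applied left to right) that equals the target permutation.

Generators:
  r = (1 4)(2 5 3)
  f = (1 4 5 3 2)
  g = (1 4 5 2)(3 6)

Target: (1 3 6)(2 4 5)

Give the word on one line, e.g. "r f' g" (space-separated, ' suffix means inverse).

  after f': (1 2 3 5 4)
  after f': (1 3 4 2 5)
  after g: (1 6 3 5 4)
  after f: (1 6 2)
  after g: (1 3 6)(2 4 5)

f' f' g f g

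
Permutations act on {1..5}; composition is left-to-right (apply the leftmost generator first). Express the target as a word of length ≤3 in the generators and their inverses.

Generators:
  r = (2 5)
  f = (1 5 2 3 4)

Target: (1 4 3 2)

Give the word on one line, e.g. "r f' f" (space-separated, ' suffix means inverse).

  after r': (2 5)
  after f': (1 4 3 2)

r' f'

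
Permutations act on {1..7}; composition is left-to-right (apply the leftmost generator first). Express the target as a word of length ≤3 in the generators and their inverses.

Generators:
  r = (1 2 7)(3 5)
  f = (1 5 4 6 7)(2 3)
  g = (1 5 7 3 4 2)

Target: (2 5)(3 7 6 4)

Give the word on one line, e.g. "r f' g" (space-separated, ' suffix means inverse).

  after f': (1 7 6 4 5)(2 3)
  after r: (2 5)(3 7 6 4)

f' r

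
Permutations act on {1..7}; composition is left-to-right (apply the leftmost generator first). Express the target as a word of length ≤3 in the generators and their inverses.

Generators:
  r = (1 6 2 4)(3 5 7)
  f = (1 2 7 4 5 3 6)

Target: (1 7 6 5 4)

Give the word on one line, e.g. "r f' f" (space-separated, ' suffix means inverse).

r' r' f

  after r': (1 4 2 6)(3 7 5)
  after r': (1 2)(3 5 7)(4 6)
  after f: (1 7 6 5 4)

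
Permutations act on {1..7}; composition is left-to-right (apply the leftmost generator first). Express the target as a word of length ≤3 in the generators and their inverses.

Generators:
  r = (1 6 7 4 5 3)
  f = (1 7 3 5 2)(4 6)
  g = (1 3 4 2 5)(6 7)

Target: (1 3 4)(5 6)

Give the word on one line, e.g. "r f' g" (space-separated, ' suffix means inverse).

f' g f'

  after f': (1 2 5 3 7)(4 6)
  after g: (1 5 4 7 3 6 2)
  after f': (1 3 4)(5 6)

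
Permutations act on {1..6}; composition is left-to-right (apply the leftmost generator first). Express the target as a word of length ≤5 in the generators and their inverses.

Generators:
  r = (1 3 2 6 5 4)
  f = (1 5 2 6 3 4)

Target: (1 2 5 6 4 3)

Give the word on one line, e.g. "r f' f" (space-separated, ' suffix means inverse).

r' r' f

  after r': (1 4 5 6 2 3)
  after r': (1 5 2)(3 4 6)
  after f: (1 2 5 6 4 3)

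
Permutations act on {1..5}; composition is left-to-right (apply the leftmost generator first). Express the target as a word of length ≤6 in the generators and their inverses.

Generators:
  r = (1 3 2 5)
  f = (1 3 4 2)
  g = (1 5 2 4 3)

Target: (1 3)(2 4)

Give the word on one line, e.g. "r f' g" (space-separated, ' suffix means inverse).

  after g': (1 3 4 2 5)
  after r: (1 2)(3 4 5)
  after f': (1 4 5)
  after g: (1 3)(2 4)

g' r f' g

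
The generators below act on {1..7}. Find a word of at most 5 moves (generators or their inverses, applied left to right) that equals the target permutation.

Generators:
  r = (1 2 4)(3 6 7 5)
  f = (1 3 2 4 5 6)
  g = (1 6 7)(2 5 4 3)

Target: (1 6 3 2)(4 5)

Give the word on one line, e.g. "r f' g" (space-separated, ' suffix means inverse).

g g f' r'

  after g: (1 6 7)(2 5 4 3)
  after g: (1 7 6)(2 4)(3 5)
  after f': (1 7 5)(3 4)
  after r': (1 6 3 2)(4 5)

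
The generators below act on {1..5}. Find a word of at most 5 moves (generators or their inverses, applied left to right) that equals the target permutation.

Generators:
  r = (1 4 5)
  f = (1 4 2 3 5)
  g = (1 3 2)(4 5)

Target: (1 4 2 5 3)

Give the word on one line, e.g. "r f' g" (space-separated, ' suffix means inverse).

  after g: (1 3 2)(4 5)
  after f: (1 5 2 4)
  after g': (1 4 2 5 3)

g f g'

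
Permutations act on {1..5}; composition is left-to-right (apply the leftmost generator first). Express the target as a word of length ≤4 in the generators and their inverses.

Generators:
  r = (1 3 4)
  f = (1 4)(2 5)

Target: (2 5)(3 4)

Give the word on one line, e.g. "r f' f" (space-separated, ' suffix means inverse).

  after r': (1 4 3)
  after f: (2 5)(3 4)

r' f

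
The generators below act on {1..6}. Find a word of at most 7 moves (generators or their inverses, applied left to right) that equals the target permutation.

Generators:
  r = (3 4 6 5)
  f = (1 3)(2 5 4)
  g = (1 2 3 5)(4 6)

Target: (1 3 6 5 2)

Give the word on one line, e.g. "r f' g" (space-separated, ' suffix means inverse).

f r' f' r g

  after f: (1 3)(2 5 4)
  after r': (1 5 3)(2 6 4)
  after f': (1 2 6 5)
  after r: (1 2 5)(3 4 6)
  after g: (1 3 6 5 2)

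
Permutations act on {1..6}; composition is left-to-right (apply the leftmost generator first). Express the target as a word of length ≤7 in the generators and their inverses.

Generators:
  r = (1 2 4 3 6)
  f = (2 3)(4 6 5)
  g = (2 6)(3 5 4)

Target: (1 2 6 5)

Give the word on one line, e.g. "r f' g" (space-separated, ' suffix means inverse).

  after r': (1 6 3 4 2)
  after g: (1 2)(4 6 5)
  after f: (1 3 2)(4 5 6)
  after g': (1 4 3 6 5 2)
  after r': (1 2 6 5)

r' g f g' r'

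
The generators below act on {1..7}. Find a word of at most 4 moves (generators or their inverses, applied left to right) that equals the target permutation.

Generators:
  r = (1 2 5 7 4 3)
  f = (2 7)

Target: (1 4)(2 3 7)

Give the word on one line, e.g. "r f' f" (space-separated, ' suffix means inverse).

r' f r'

  after r': (1 3 4 7 5 2)
  after f: (1 3 4 2)(5 7)
  after r': (1 4)(2 3 7)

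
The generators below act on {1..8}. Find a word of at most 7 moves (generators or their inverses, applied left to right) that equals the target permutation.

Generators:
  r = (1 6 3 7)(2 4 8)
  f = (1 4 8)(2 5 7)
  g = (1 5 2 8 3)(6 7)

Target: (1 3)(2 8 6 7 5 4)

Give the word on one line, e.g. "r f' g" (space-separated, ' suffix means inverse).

r' g' f' r' g'

  after r': (1 7 3 6)(2 8 4)
  after g': (1 6 3 7 8 4 5)
  after f': (1 6 3 5 8)(2 7 4)
  after r': (2 3 5 4 8 7)
  after g': (1 3)(2 8 6 7 5 4)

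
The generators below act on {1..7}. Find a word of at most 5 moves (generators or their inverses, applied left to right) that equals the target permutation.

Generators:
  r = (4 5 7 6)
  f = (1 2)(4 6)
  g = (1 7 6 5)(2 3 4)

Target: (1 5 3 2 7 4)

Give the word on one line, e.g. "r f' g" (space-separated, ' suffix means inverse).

f r' g' r

  after f: (1 2)(4 6)
  after r': (1 2)(4 7 5)
  after g': (1 4)(2 5 3)(6 7)
  after r: (1 5 3 2 7 4)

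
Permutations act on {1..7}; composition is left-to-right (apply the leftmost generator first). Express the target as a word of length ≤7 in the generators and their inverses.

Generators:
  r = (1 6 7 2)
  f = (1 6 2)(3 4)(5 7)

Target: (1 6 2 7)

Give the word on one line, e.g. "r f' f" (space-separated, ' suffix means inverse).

  after r: (1 6 7 2)
  after r: (1 7)(2 6)
  after r: (1 2 7 6)
  after f: (2 5 7)(3 4)
  after f: (1 6 2 7)

r r r f f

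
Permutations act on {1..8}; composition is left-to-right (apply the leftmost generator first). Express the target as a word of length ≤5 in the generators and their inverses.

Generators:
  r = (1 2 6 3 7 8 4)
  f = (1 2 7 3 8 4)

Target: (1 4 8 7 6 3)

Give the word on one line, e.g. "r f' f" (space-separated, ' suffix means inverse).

  after r: (1 2 6 3 7 8 4)
  after f': (2 6 7 3)
  after r': (1 4 8 7 6 3)

r f' r'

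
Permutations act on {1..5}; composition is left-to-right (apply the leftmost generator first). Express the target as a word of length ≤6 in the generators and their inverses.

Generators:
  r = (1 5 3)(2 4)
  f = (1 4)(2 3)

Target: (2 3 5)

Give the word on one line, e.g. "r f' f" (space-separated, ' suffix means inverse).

  after f: (1 4)(2 3)
  after r': (1 2 5)(3 4)
  after f: (1 3)(2 5 4)
  after r: (2 3 5)

f r' f r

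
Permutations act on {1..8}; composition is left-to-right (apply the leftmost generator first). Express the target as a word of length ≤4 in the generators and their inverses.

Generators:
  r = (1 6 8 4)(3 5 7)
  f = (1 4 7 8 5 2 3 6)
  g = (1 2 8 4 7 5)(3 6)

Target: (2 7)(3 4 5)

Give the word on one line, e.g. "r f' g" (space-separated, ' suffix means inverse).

f' r g r

  after f': (1 6 3 2 5 8 7 4)
  after r: (1 8 3 2 7)(4 6 5)
  after g: (1 4 3 8 6)(2 5 7)
  after r: (2 7)(3 4 5)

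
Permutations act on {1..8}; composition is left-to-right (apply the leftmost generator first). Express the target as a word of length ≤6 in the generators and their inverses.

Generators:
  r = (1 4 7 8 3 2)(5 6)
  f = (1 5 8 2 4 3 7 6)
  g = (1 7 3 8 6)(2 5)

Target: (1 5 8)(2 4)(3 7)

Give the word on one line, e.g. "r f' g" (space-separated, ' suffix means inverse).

r f g f g'

  after r: (1 4 7 8 3 2)(5 6)
  after f: (1 3 4 6 8 7 2 5)
  after g: (1 8 3 4)(5 7)
  after f: (1 2 4 5 6)(7 8)
  after g': (1 5 8)(2 4)(3 7)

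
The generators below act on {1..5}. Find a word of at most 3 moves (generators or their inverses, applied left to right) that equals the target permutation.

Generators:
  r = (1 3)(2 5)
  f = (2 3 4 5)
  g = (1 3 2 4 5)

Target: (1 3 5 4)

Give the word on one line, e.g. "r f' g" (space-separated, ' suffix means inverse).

f g

  after f: (2 3 4 5)
  after g: (1 3 5 4)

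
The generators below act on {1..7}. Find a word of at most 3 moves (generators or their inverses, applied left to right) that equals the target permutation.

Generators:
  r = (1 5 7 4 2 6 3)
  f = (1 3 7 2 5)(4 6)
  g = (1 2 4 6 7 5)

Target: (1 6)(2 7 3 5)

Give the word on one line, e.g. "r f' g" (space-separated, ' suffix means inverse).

  after g': (1 5 7 6 4 2)
  after r: (1 7 3)(2 5 4 6)
  after g': (1 6)(2 7 3 5)

g' r g'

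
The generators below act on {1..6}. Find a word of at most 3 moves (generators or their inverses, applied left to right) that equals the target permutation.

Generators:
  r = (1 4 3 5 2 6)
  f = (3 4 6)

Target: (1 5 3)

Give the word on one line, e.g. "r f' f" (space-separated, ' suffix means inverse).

r' f r

  after r': (1 6 2 5 3 4)
  after f: (1 3 6 2 5 4)
  after r: (1 5 3)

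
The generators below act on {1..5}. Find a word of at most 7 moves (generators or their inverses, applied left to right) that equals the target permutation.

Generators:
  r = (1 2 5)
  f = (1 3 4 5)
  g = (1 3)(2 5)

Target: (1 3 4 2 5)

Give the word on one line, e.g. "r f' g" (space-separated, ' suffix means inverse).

  after r': (1 5 2)
  after f': (1 4 3)(2 5)
  after r': (1 4 3 5)
  after f': (1 3 4)
  after r: (1 3 4 2 5)

r' f' r' f' r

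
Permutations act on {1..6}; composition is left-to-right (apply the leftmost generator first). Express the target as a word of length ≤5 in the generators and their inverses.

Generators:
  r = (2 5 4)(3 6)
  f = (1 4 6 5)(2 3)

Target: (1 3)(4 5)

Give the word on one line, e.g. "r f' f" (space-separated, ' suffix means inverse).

  after r: (2 5 4)(3 6)
  after f: (1 4 3 5 6 2)
  after f: (1 6 3)(2 4)
  after r: (1 3)(4 5)

r f f r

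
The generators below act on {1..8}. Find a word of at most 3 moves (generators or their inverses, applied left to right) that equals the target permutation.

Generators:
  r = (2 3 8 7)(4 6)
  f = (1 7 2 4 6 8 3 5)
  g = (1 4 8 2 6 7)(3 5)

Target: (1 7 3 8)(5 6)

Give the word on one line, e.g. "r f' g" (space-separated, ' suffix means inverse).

  after g: (1 4 8 2 6 7)(3 5)
  after f': (1 2 4 6)(5 8 7)
  after f': (1 7 3 8)(5 6)

g f' f'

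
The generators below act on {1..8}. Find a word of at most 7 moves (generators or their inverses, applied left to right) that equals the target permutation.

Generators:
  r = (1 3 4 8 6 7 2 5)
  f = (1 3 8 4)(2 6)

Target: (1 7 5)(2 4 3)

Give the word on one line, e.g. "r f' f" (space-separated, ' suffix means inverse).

  after f': (1 4 8 3)(2 6)
  after f': (1 8)(3 4)
  after r: (1 6 7 2 5)(3 8)
  after r: (1 7 5 3 6 2)(4 8)
  after f': (1 7 5)(2 4 3)

f' f' r r f'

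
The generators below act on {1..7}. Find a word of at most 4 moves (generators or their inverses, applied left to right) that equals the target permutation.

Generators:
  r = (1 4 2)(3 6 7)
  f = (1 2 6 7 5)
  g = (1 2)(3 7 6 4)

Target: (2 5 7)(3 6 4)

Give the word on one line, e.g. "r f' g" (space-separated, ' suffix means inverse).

g f'

  after g: (1 2)(3 7 6 4)
  after f': (2 5 7)(3 6 4)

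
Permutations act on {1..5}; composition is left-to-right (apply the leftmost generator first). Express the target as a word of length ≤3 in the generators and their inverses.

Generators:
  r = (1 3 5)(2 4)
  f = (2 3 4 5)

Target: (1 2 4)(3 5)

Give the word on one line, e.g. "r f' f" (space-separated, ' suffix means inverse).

f' r' f

  after f': (2 5 4 3)
  after r': (1 5 2 3 4)
  after f: (1 2 4)(3 5)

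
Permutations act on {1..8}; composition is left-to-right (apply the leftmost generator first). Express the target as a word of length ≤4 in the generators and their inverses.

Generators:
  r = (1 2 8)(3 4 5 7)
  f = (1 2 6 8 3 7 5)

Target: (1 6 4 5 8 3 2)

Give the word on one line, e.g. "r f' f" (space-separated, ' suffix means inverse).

f r f' r'

  after f: (1 2 6 8 3 7 5)
  after r: (1 8 4 5 2 6)
  after f': (1 6 5)(3 8 4 7)
  after r': (1 6 4 5 8 3 2)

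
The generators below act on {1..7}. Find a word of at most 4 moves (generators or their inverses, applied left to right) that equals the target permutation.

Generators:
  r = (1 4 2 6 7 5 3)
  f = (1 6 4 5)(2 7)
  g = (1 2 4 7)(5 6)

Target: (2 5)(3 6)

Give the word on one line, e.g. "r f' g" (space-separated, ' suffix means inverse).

  after f': (1 5 4 6)(2 7)
  after r': (1 7 4 2 6 3 5)
  after g: (2 5)(3 6)

f' r' g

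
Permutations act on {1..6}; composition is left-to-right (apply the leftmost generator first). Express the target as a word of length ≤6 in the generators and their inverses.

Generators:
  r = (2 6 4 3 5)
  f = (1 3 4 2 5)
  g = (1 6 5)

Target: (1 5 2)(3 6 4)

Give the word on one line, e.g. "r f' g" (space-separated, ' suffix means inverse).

  after g: (1 6 5)
  after r': (1 2 5)(3 4 6)
  after g': (1 2 6 3 4)
  after g': (1 2)(3 4 5 6)
  after r': (1 5 2)(3 6 4)

g r' g' g' r'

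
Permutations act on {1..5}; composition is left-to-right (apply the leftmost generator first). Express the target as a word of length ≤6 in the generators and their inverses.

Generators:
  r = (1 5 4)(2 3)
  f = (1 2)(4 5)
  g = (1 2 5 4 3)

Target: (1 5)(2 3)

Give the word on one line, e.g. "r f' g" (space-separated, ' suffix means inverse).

g r f r g

  after g: (1 2 5 4 3)
  after r: (1 3 5)(2 4)
  after f: (1 3 4)(2 5)
  after r: (1 2 4 5 3)
  after g: (1 5)(2 3)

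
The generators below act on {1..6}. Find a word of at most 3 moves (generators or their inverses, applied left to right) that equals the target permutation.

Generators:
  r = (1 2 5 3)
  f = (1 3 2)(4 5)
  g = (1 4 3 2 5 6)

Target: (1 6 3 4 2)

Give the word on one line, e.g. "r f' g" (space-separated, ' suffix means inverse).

g' r

  after g': (1 6 5 2 3 4)
  after r: (1 6 3 4 2)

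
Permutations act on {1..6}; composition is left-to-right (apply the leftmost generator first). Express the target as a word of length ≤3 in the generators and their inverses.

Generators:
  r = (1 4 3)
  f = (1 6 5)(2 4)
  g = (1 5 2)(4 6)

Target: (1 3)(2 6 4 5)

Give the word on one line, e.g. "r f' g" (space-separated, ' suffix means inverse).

  after f: (1 6 5)(2 4)
  after g': (1 4 5 2 6)
  after r: (1 3)(2 6 4 5)

f g' r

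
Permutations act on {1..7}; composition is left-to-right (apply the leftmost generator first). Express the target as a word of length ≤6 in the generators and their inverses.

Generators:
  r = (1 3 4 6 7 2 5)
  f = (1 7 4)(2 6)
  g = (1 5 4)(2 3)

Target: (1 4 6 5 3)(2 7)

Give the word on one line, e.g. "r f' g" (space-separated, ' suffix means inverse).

  after g: (1 5 4)(2 3)
  after f: (1 5)(2 3 6)(4 7)
  after r: (2 4)(3 7 6 5)
  after f': (1 4 6 5 3)(2 7)

g f r f'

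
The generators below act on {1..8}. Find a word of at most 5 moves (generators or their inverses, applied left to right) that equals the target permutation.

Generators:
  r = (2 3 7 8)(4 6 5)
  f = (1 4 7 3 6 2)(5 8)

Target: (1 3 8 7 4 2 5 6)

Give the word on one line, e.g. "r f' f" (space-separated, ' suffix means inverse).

  after f: (1 4 7 3 6 2)(5 8)
  after f: (1 7 6)(2 4 3)
  after r': (1 3 8 7 4 2 5 6)

f f r'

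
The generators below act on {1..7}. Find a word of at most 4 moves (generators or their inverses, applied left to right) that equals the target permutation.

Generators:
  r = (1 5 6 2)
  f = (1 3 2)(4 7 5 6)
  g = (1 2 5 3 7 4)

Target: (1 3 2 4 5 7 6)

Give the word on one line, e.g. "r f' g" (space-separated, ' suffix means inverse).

g' g' f g

  after g': (1 4 7 3 5 2)
  after g': (1 7 5)(2 4 3)
  after f: (1 5 3)(2 7 6 4)
  after g: (1 3 2 4 5 7 6)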